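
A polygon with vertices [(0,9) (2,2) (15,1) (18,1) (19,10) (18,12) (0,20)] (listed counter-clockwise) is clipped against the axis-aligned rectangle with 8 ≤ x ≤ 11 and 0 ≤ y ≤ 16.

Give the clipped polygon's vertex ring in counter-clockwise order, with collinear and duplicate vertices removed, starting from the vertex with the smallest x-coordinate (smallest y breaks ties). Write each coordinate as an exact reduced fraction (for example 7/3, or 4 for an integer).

1. After x ≥ 8: [(8,20/13) (15,1) (18,1) (19,10) (18,12) (8,148/9)]
2. After x ≤ 11: [(8,20/13) (11,17/13) (11,136/9) (8,148/9)]
3. After y ≥ 0: [(8,20/13) (11,17/13) (11,136/9) (8,148/9)]
4. After y ≤ 16: [(8,16) (8,20/13) (11,17/13) (11,136/9) (9,16)]
5. Canonical ring: [(8,20/13) (11,17/13) (11,136/9) (9,16) (8,16)]

Clipped polygon: [(8,20/13) (11,17/13) (11,136/9) (9,16) (8,16)]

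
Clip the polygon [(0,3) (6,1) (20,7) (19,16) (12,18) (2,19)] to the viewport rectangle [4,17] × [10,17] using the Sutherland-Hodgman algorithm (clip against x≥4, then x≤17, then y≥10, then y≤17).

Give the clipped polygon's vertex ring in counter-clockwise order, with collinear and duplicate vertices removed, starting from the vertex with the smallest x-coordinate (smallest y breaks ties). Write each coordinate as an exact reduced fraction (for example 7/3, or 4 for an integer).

Clipped polygon: [(4,10) (17,10) (17,116/7) (31/2,17) (4,17)]

1. After x ≥ 4: [(4,5/3) (6,1) (20,7) (19,16) (12,18) (4,94/5)]
2. After x ≤ 17: [(4,5/3) (6,1) (17,40/7) (17,116/7) (12,18) (4,94/5)]
3. After y ≥ 10: [(4,10) (17,10) (17,116/7) (12,18) (4,94/5)]
4. After y ≤ 17: [(4,17) (4,10) (17,10) (17,116/7) (31/2,17)]
5. Canonical ring: [(4,10) (17,10) (17,116/7) (31/2,17) (4,17)]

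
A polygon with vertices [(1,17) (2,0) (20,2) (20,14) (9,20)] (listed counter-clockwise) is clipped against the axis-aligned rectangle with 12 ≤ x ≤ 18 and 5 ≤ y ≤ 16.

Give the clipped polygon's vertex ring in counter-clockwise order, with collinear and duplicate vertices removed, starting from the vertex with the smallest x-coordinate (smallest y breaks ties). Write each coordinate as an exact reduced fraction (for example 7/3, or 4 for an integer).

1. After x ≥ 12: [(12,10/9) (20,2) (20,14) (12,202/11)]
2. After x ≤ 18: [(12,10/9) (18,16/9) (18,166/11) (12,202/11)]
3. After y ≥ 5: [(12,5) (18,5) (18,166/11) (12,202/11)]
4. After y ≤ 16: [(12,16) (12,5) (18,5) (18,166/11) (49/3,16)]
5. Canonical ring: [(12,5) (18,5) (18,166/11) (49/3,16) (12,16)]

Clipped polygon: [(12,5) (18,5) (18,166/11) (49/3,16) (12,16)]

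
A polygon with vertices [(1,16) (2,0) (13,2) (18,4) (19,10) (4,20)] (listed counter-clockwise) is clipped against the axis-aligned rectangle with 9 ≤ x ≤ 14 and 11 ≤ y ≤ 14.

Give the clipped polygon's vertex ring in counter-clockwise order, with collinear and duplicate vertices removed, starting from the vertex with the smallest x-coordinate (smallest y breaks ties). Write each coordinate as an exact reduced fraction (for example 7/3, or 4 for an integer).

1. After x ≥ 9: [(9,14/11) (13,2) (18,4) (19,10) (9,50/3)]
2. After x ≤ 14: [(9,14/11) (13,2) (14,12/5) (14,40/3) (9,50/3)]
3. After y ≥ 11: [(9,11) (14,11) (14,40/3) (9,50/3)]
4. After y ≤ 14: [(9,14) (9,11) (14,11) (14,40/3) (13,14)]
5. Canonical ring: [(9,11) (14,11) (14,40/3) (13,14) (9,14)]

Clipped polygon: [(9,11) (14,11) (14,40/3) (13,14) (9,14)]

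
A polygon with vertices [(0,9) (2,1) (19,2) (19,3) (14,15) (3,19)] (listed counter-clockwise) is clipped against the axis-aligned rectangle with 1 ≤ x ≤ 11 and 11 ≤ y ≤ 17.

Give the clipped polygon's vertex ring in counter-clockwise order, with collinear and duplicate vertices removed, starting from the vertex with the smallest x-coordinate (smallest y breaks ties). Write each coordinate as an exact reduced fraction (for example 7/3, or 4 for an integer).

1. After x ≥ 1: [(1,37/3) (1,5) (2,1) (19,2) (19,3) (14,15) (3,19)]
2. After x ≤ 11: [(1,37/3) (1,5) (2,1) (11,26/17) (11,177/11) (3,19)]
3. After y ≥ 11: [(1,37/3) (1,11) (11,11) (11,177/11) (3,19)]
4. After y ≤ 17: [(12/5,17) (1,37/3) (1,11) (11,11) (11,177/11) (17/2,17)]
5. Canonical ring: [(1,11) (11,11) (11,177/11) (17/2,17) (12/5,17) (1,37/3)]

Clipped polygon: [(1,11) (11,11) (11,177/11) (17/2,17) (12/5,17) (1,37/3)]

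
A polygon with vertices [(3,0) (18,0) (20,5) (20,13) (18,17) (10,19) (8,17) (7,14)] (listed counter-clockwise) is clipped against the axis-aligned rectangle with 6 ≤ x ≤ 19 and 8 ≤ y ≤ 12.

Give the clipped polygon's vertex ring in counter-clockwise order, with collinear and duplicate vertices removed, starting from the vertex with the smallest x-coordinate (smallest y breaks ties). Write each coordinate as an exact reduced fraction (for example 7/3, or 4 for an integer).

Clipped polygon: [(6,8) (19,8) (19,12) (45/7,12) (6,21/2)]

1. After x ≥ 6: [(6,21/2) (6,0) (18,0) (20,5) (20,13) (18,17) (10,19) (8,17) (7,14)]
2. After x ≤ 19: [(6,21/2) (6,0) (18,0) (19,5/2) (19,15) (18,17) (10,19) (8,17) (7,14)]
3. After y ≥ 8: [(6,21/2) (6,8) (19,8) (19,15) (18,17) (10,19) (8,17) (7,14)]
4. After y ≤ 12: [(45/7,12) (6,21/2) (6,8) (19,8) (19,12)]
5. Canonical ring: [(6,8) (19,8) (19,12) (45/7,12) (6,21/2)]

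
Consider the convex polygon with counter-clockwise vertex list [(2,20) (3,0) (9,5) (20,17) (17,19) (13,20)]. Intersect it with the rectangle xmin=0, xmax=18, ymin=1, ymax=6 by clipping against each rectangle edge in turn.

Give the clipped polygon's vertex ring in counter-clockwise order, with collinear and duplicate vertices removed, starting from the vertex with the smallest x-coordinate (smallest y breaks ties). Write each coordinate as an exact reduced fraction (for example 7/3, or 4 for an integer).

1. After x ≥ 0: [(2,20) (3,0) (9,5) (20,17) (17,19) (13,20)]
2. After x ≤ 18: [(2,20) (3,0) (9,5) (18,163/11) (18,55/3) (17,19) (13,20)]
3. After y ≥ 1: [(2,20) (59/20,1) (21/5,1) (9,5) (18,163/11) (18,55/3) (17,19) (13,20)]
4. After y ≤ 6: [(27/10,6) (59/20,1) (21/5,1) (9,5) (119/12,6)]
5. Canonical ring: [(27/10,6) (59/20,1) (21/5,1) (9,5) (119/12,6)]

Clipped polygon: [(27/10,6) (59/20,1) (21/5,1) (9,5) (119/12,6)]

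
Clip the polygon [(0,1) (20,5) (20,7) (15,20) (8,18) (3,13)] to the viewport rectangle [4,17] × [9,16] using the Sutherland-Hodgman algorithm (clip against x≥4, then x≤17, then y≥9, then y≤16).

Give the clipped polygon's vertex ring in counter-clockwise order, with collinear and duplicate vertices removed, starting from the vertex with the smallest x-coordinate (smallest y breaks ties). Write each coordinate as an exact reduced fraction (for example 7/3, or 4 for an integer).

1. After x ≥ 4: [(4,9/5) (20,5) (20,7) (15,20) (8,18) (4,14)]
2. After x ≤ 17: [(4,9/5) (17,22/5) (17,74/5) (15,20) (8,18) (4,14)]
3. After y ≥ 9: [(4,9) (17,9) (17,74/5) (15,20) (8,18) (4,14)]
4. After y ≤ 16: [(4,9) (17,9) (17,74/5) (215/13,16) (6,16) (4,14)]
5. Canonical ring: [(4,9) (17,9) (17,74/5) (215/13,16) (6,16) (4,14)]

Clipped polygon: [(4,9) (17,9) (17,74/5) (215/13,16) (6,16) (4,14)]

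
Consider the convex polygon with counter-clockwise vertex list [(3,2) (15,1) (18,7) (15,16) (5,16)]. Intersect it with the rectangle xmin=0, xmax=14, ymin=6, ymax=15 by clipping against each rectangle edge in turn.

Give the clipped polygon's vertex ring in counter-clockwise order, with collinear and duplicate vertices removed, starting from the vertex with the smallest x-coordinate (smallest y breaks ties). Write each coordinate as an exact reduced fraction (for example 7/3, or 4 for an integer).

Clipped polygon: [(25/7,6) (14,6) (14,15) (34/7,15)]

1. After x ≥ 0: [(3,2) (15,1) (18,7) (15,16) (5,16)]
2. After x ≤ 14: [(3,2) (14,13/12) (14,16) (5,16)]
3. After y ≥ 6: [(25/7,6) (14,6) (14,16) (5,16)]
4. After y ≤ 15: [(34/7,15) (25/7,6) (14,6) (14,15)]
5. Canonical ring: [(25/7,6) (14,6) (14,15) (34/7,15)]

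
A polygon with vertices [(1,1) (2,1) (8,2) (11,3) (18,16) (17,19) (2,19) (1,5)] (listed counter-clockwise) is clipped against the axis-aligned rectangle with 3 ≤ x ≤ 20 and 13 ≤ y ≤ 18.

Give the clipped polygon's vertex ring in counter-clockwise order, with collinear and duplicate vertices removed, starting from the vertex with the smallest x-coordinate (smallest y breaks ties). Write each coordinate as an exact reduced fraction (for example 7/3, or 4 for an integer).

Clipped polygon: [(3,13) (213/13,13) (18,16) (52/3,18) (3,18)]

1. After x ≥ 3: [(3,7/6) (8,2) (11,3) (18,16) (17,19) (3,19)]
2. After x ≤ 20: [(3,7/6) (8,2) (11,3) (18,16) (17,19) (3,19)]
3. After y ≥ 13: [(3,13) (213/13,13) (18,16) (17,19) (3,19)]
4. After y ≤ 18: [(3,18) (3,13) (213/13,13) (18,16) (52/3,18)]
5. Canonical ring: [(3,13) (213/13,13) (18,16) (52/3,18) (3,18)]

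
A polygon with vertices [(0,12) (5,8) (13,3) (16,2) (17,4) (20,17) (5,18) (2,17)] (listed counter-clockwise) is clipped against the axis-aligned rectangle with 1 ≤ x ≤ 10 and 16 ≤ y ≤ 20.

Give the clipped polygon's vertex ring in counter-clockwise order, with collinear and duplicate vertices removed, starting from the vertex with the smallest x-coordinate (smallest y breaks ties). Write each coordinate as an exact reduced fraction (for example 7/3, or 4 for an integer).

1. After x ≥ 1: [(1,29/2) (1,56/5) (5,8) (13,3) (16,2) (17,4) (20,17) (5,18) (2,17)]
2. After x ≤ 10: [(1,29/2) (1,56/5) (5,8) (10,39/8) (10,53/3) (5,18) (2,17)]
3. After y ≥ 16: [(8/5,16) (10,16) (10,53/3) (5,18) (2,17)]
4. After y ≤ 20: [(8/5,16) (10,16) (10,53/3) (5,18) (2,17)]
5. Canonical ring: [(8/5,16) (10,16) (10,53/3) (5,18) (2,17)]

Clipped polygon: [(8/5,16) (10,16) (10,53/3) (5,18) (2,17)]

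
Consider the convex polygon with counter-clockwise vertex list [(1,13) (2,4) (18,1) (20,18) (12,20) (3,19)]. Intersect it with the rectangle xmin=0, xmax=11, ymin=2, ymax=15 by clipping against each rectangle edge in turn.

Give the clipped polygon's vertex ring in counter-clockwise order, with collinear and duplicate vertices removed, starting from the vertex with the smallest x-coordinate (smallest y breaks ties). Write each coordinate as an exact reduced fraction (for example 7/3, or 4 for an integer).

Clipped polygon: [(1,13) (2,4) (11,37/16) (11,15) (5/3,15)]

1. After x ≥ 0: [(1,13) (2,4) (18,1) (20,18) (12,20) (3,19)]
2. After x ≤ 11: [(1,13) (2,4) (11,37/16) (11,179/9) (3,19)]
3. After y ≥ 2: [(1,13) (2,4) (11,37/16) (11,179/9) (3,19)]
4. After y ≤ 15: [(5/3,15) (1,13) (2,4) (11,37/16) (11,15)]
5. Canonical ring: [(1,13) (2,4) (11,37/16) (11,15) (5/3,15)]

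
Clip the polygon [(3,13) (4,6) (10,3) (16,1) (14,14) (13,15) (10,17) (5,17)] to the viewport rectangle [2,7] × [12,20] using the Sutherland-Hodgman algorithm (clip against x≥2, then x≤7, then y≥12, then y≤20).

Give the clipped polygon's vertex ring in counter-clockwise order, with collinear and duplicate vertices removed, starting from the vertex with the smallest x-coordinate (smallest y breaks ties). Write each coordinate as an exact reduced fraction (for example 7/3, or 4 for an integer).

Clipped polygon: [(3,13) (22/7,12) (7,12) (7,17) (5,17)]

1. After x ≥ 2: [(3,13) (4,6) (10,3) (16,1) (14,14) (13,15) (10,17) (5,17)]
2. After x ≤ 7: [(3,13) (4,6) (7,9/2) (7,17) (5,17)]
3. After y ≥ 12: [(3,13) (22/7,12) (7,12) (7,17) (5,17)]
4. After y ≤ 20: [(3,13) (22/7,12) (7,12) (7,17) (5,17)]
5. Canonical ring: [(3,13) (22/7,12) (7,12) (7,17) (5,17)]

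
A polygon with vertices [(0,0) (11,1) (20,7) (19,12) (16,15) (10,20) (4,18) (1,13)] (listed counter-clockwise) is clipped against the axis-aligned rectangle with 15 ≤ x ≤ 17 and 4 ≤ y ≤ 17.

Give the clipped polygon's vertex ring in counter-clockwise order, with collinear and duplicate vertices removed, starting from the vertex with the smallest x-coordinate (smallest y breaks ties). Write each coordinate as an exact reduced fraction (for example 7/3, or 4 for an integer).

1. After x ≥ 15: [(15,11/3) (20,7) (19,12) (16,15) (15,95/6)]
2. After x ≤ 17: [(15,11/3) (17,5) (17,14) (16,15) (15,95/6)]
3. After y ≥ 4: [(15,4) (31/2,4) (17,5) (17,14) (16,15) (15,95/6)]
4. After y ≤ 17: [(15,4) (31/2,4) (17,5) (17,14) (16,15) (15,95/6)]
5. Canonical ring: [(15,4) (31/2,4) (17,5) (17,14) (16,15) (15,95/6)]

Clipped polygon: [(15,4) (31/2,4) (17,5) (17,14) (16,15) (15,95/6)]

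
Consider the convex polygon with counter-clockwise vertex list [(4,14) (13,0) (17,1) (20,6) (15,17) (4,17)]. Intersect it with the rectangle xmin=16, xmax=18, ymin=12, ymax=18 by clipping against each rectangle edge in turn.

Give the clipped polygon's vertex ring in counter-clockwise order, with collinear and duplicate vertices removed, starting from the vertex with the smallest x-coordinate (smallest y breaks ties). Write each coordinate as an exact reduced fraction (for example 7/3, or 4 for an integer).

1. After x ≥ 16: [(16,3/4) (17,1) (20,6) (16,74/5)]
2. After x ≤ 18: [(16,3/4) (17,1) (18,8/3) (18,52/5) (16,74/5)]
3. After y ≥ 12: [(16,12) (190/11,12) (16,74/5)]
4. After y ≤ 18: [(16,12) (190/11,12) (16,74/5)]
5. Canonical ring: [(16,12) (190/11,12) (16,74/5)]

Clipped polygon: [(16,12) (190/11,12) (16,74/5)]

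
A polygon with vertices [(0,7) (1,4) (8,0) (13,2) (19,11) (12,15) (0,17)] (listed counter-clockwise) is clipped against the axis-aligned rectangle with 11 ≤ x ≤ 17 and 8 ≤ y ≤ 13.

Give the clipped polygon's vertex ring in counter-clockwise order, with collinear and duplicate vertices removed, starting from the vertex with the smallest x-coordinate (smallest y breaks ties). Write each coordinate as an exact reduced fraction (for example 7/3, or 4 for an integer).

Clipped polygon: [(11,8) (17,8) (17,85/7) (31/2,13) (11,13)]

1. After x ≥ 11: [(11,6/5) (13,2) (19,11) (12,15) (11,91/6)]
2. After x ≤ 17: [(11,6/5) (13,2) (17,8) (17,85/7) (12,15) (11,91/6)]
3. After y ≥ 8: [(11,8) (17,8) (17,8) (17,85/7) (12,15) (11,91/6)]
4. After y ≤ 13: [(11,13) (11,8) (17,8) (17,8) (17,85/7) (31/2,13)]
5. Canonical ring: [(11,8) (17,8) (17,85/7) (31/2,13) (11,13)]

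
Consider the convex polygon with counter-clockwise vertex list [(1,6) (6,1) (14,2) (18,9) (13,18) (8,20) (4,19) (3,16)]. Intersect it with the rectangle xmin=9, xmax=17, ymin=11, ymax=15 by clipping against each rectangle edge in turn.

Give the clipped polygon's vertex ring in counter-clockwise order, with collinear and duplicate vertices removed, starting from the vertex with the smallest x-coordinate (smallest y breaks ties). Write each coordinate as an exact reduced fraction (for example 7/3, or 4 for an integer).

Clipped polygon: [(9,11) (152/9,11) (44/3,15) (9,15)]

1. After x ≥ 9: [(9,11/8) (14,2) (18,9) (13,18) (9,98/5)]
2. After x ≤ 17: [(9,11/8) (14,2) (17,29/4) (17,54/5) (13,18) (9,98/5)]
3. After y ≥ 11: [(9,11) (152/9,11) (13,18) (9,98/5)]
4. After y ≤ 15: [(9,15) (9,11) (152/9,11) (44/3,15)]
5. Canonical ring: [(9,11) (152/9,11) (44/3,15) (9,15)]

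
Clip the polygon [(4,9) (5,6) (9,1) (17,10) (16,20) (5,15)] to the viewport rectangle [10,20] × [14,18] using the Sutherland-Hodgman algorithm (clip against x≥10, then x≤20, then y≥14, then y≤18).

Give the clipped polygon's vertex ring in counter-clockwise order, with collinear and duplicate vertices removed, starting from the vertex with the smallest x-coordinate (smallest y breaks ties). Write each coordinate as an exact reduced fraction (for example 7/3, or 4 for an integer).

1. After x ≥ 10: [(10,17/8) (17,10) (16,20) (10,190/11)]
2. After x ≤ 20: [(10,17/8) (17,10) (16,20) (10,190/11)]
3. After y ≥ 14: [(10,14) (83/5,14) (16,20) (10,190/11)]
4. After y ≤ 18: [(10,14) (83/5,14) (81/5,18) (58/5,18) (10,190/11)]
5. Canonical ring: [(10,14) (83/5,14) (81/5,18) (58/5,18) (10,190/11)]

Clipped polygon: [(10,14) (83/5,14) (81/5,18) (58/5,18) (10,190/11)]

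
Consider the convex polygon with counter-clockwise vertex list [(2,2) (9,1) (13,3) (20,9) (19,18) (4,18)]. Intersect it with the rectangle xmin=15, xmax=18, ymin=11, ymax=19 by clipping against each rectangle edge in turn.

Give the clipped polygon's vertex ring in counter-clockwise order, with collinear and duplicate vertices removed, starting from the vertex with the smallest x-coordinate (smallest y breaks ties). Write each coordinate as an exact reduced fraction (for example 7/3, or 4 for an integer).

Clipped polygon: [(15,11) (18,11) (18,18) (15,18)]

1. After x ≥ 15: [(15,33/7) (20,9) (19,18) (15,18)]
2. After x ≤ 18: [(15,33/7) (18,51/7) (18,18) (15,18)]
3. After y ≥ 11: [(15,11) (18,11) (18,18) (15,18)]
4. After y ≤ 19: [(15,11) (18,11) (18,18) (15,18)]
5. Canonical ring: [(15,11) (18,11) (18,18) (15,18)]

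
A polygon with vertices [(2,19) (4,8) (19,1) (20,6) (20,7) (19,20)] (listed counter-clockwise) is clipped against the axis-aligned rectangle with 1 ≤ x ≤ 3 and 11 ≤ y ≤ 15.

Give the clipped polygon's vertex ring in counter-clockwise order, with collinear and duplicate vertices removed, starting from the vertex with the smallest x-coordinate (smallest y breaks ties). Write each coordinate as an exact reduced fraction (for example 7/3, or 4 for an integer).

Clipped polygon: [(30/11,15) (3,27/2) (3,15)]

1. After x ≥ 1: [(2,19) (4,8) (19,1) (20,6) (20,7) (19,20)]
2. After x ≤ 3: [(3,324/17) (2,19) (3,27/2)]
3. After y ≥ 11: [(3,324/17) (2,19) (3,27/2)]
4. After y ≤ 15: [(3,15) (30/11,15) (3,27/2)]
5. Canonical ring: [(30/11,15) (3,27/2) (3,15)]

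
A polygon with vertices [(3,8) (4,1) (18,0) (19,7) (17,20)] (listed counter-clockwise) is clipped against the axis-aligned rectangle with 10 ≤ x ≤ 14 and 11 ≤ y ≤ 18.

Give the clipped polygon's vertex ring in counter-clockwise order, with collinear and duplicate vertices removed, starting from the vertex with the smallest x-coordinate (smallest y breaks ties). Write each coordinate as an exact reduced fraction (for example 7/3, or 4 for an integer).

1. After x ≥ 10: [(10,14) (10,4/7) (18,0) (19,7) (17,20)]
2. After x ≤ 14: [(14,122/7) (10,14) (10,4/7) (14,2/7)]
3. After y ≥ 11: [(14,11) (14,122/7) (10,14) (10,11)]
4. After y ≤ 18: [(14,11) (14,122/7) (10,14) (10,11)]
5. Canonical ring: [(10,11) (14,11) (14,122/7) (10,14)]

Clipped polygon: [(10,11) (14,11) (14,122/7) (10,14)]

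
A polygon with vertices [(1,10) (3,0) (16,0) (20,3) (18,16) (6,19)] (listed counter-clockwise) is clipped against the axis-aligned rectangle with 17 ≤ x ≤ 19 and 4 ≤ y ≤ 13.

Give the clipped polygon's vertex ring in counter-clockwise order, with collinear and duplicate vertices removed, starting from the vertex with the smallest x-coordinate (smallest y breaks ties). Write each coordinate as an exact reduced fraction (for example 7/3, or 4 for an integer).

1. After x ≥ 17: [(17,3/4) (20,3) (18,16) (17,65/4)]
2. After x ≤ 19: [(17,3/4) (19,9/4) (19,19/2) (18,16) (17,65/4)]
3. After y ≥ 4: [(17,4) (19,4) (19,19/2) (18,16) (17,65/4)]
4. After y ≤ 13: [(17,13) (17,4) (19,4) (19,19/2) (240/13,13)]
5. Canonical ring: [(17,4) (19,4) (19,19/2) (240/13,13) (17,13)]

Clipped polygon: [(17,4) (19,4) (19,19/2) (240/13,13) (17,13)]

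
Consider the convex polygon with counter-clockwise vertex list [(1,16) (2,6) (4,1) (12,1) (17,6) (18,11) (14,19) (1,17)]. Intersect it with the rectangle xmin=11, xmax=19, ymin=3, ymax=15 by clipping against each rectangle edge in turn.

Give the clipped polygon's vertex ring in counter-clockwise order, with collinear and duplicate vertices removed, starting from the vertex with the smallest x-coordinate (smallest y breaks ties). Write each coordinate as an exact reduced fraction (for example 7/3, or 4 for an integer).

Clipped polygon: [(11,3) (14,3) (17,6) (18,11) (16,15) (11,15)]

1. After x ≥ 11: [(11,1) (12,1) (17,6) (18,11) (14,19) (11,241/13)]
2. After x ≤ 19: [(11,1) (12,1) (17,6) (18,11) (14,19) (11,241/13)]
3. After y ≥ 3: [(11,3) (14,3) (17,6) (18,11) (14,19) (11,241/13)]
4. After y ≤ 15: [(11,15) (11,3) (14,3) (17,6) (18,11) (16,15)]
5. Canonical ring: [(11,3) (14,3) (17,6) (18,11) (16,15) (11,15)]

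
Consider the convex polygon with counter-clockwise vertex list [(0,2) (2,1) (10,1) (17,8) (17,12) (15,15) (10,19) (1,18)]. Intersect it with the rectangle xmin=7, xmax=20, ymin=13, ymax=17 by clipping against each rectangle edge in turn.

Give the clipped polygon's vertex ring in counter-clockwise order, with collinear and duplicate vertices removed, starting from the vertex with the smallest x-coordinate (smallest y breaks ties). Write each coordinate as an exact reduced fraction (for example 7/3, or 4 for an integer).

1. After x ≥ 7: [(7,1) (10,1) (17,8) (17,12) (15,15) (10,19) (7,56/3)]
2. After x ≤ 20: [(7,1) (10,1) (17,8) (17,12) (15,15) (10,19) (7,56/3)]
3. After y ≥ 13: [(7,13) (49/3,13) (15,15) (10,19) (7,56/3)]
4. After y ≤ 17: [(7,17) (7,13) (49/3,13) (15,15) (25/2,17)]
5. Canonical ring: [(7,13) (49/3,13) (15,15) (25/2,17) (7,17)]

Clipped polygon: [(7,13) (49/3,13) (15,15) (25/2,17) (7,17)]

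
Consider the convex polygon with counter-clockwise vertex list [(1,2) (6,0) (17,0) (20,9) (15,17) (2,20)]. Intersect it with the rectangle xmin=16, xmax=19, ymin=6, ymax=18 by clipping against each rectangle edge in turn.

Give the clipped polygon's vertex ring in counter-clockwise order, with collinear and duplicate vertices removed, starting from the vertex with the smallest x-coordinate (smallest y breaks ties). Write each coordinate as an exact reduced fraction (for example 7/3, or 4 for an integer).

1. After x ≥ 16: [(16,0) (17,0) (20,9) (16,77/5)]
2. After x ≤ 19: [(16,0) (17,0) (19,6) (19,53/5) (16,77/5)]
3. After y ≥ 6: [(16,6) (19,6) (19,6) (19,53/5) (16,77/5)]
4. After y ≤ 18: [(16,6) (19,6) (19,6) (19,53/5) (16,77/5)]
5. Canonical ring: [(16,6) (19,6) (19,53/5) (16,77/5)]

Clipped polygon: [(16,6) (19,6) (19,53/5) (16,77/5)]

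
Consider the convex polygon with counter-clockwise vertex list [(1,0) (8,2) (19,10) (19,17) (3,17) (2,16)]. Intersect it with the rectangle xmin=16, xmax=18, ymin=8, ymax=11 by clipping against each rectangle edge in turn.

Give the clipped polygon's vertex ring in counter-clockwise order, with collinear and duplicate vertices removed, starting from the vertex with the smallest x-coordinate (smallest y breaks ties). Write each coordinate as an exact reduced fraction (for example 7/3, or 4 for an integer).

Clipped polygon: [(16,8) (65/4,8) (18,102/11) (18,11) (16,11)]

1. After x ≥ 16: [(16,86/11) (19,10) (19,17) (16,17)]
2. After x ≤ 18: [(16,86/11) (18,102/11) (18,17) (16,17)]
3. After y ≥ 8: [(16,8) (65/4,8) (18,102/11) (18,17) (16,17)]
4. After y ≤ 11: [(16,11) (16,8) (65/4,8) (18,102/11) (18,11)]
5. Canonical ring: [(16,8) (65/4,8) (18,102/11) (18,11) (16,11)]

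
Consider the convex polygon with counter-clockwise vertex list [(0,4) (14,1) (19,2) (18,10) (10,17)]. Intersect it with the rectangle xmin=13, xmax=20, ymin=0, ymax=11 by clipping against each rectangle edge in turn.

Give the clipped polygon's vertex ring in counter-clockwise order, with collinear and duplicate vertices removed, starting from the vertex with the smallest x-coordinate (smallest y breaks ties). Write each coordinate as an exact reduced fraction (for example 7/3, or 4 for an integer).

1. After x ≥ 13: [(13,17/14) (14,1) (19,2) (18,10) (13,115/8)]
2. After x ≤ 20: [(13,17/14) (14,1) (19,2) (18,10) (13,115/8)]
3. After y ≥ 0: [(13,17/14) (14,1) (19,2) (18,10) (13,115/8)]
4. After y ≤ 11: [(13,11) (13,17/14) (14,1) (19,2) (18,10) (118/7,11)]
5. Canonical ring: [(13,17/14) (14,1) (19,2) (18,10) (118/7,11) (13,11)]

Clipped polygon: [(13,17/14) (14,1) (19,2) (18,10) (118/7,11) (13,11)]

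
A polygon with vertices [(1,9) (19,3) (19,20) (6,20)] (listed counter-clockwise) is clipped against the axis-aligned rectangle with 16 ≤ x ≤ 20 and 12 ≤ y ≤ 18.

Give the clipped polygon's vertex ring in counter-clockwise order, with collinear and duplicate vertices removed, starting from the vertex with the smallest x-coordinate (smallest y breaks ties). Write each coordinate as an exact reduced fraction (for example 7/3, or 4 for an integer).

Clipped polygon: [(16,12) (19,12) (19,18) (16,18)]

1. After x ≥ 16: [(16,4) (19,3) (19,20) (16,20)]
2. After x ≤ 20: [(16,4) (19,3) (19,20) (16,20)]
3. After y ≥ 12: [(16,12) (19,12) (19,20) (16,20)]
4. After y ≤ 18: [(16,18) (16,12) (19,12) (19,18)]
5. Canonical ring: [(16,12) (19,12) (19,18) (16,18)]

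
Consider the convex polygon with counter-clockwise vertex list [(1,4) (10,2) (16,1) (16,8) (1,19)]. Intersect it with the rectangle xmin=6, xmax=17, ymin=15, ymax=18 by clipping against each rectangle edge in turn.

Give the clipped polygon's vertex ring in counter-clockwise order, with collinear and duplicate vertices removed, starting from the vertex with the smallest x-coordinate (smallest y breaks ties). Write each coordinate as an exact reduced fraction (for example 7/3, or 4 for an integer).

1. After x ≥ 6: [(6,26/9) (10,2) (16,1) (16,8) (6,46/3)]
2. After x ≤ 17: [(6,26/9) (10,2) (16,1) (16,8) (6,46/3)]
3. After y ≥ 15: [(6,15) (71/11,15) (6,46/3)]
4. After y ≤ 18: [(6,15) (71/11,15) (6,46/3)]
5. Canonical ring: [(6,15) (71/11,15) (6,46/3)]

Clipped polygon: [(6,15) (71/11,15) (6,46/3)]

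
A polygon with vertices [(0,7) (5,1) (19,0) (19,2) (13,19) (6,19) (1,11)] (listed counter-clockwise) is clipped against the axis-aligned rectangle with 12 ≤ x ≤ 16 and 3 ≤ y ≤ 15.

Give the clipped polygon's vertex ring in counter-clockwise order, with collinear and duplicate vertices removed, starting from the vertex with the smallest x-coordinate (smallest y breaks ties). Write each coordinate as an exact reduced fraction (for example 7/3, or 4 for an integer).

1. After x ≥ 12: [(12,1/2) (19,0) (19,2) (13,19) (12,19)]
2. After x ≤ 16: [(12,1/2) (16,3/14) (16,21/2) (13,19) (12,19)]
3. After y ≥ 3: [(12,3) (16,3) (16,21/2) (13,19) (12,19)]
4. After y ≤ 15: [(12,15) (12,3) (16,3) (16,21/2) (245/17,15)]
5. Canonical ring: [(12,3) (16,3) (16,21/2) (245/17,15) (12,15)]

Clipped polygon: [(12,3) (16,3) (16,21/2) (245/17,15) (12,15)]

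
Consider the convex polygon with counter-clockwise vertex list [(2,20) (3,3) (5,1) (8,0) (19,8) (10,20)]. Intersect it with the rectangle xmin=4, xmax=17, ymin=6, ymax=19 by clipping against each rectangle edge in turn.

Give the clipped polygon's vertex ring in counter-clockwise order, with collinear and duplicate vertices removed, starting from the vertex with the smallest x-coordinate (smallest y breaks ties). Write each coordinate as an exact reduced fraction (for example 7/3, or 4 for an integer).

1. After x ≥ 4: [(4,20) (4,2) (5,1) (8,0) (19,8) (10,20)]
2. After x ≤ 17: [(4,20) (4,2) (5,1) (8,0) (17,72/11) (17,32/3) (10,20)]
3. After y ≥ 6: [(4,20) (4,6) (65/4,6) (17,72/11) (17,32/3) (10,20)]
4. After y ≤ 19: [(4,19) (4,6) (65/4,6) (17,72/11) (17,32/3) (43/4,19)]
5. Canonical ring: [(4,6) (65/4,6) (17,72/11) (17,32/3) (43/4,19) (4,19)]

Clipped polygon: [(4,6) (65/4,6) (17,72/11) (17,32/3) (43/4,19) (4,19)]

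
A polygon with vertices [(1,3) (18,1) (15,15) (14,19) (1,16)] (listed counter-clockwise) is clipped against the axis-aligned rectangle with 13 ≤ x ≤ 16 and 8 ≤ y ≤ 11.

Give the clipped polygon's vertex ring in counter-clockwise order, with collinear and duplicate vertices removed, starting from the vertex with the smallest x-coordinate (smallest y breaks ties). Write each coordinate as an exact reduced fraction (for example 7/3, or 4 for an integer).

Clipped polygon: [(13,8) (16,8) (16,31/3) (111/7,11) (13,11)]

1. After x ≥ 13: [(13,27/17) (18,1) (15,15) (14,19) (13,244/13)]
2. After x ≤ 16: [(13,27/17) (16,21/17) (16,31/3) (15,15) (14,19) (13,244/13)]
3. After y ≥ 8: [(13,8) (16,8) (16,31/3) (15,15) (14,19) (13,244/13)]
4. After y ≤ 11: [(13,11) (13,8) (16,8) (16,31/3) (111/7,11)]
5. Canonical ring: [(13,8) (16,8) (16,31/3) (111/7,11) (13,11)]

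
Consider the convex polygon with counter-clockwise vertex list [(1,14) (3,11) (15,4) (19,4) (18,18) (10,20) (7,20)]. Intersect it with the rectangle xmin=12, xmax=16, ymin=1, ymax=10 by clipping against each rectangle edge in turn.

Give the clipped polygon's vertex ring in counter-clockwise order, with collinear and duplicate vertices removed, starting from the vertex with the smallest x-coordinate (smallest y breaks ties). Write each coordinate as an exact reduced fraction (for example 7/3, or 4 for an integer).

Clipped polygon: [(12,23/4) (15,4) (16,4) (16,10) (12,10)]

1. After x ≥ 12: [(12,23/4) (15,4) (19,4) (18,18) (12,39/2)]
2. After x ≤ 16: [(12,23/4) (15,4) (16,4) (16,37/2) (12,39/2)]
3. After y ≥ 1: [(12,23/4) (15,4) (16,4) (16,37/2) (12,39/2)]
4. After y ≤ 10: [(12,10) (12,23/4) (15,4) (16,4) (16,10)]
5. Canonical ring: [(12,23/4) (15,4) (16,4) (16,10) (12,10)]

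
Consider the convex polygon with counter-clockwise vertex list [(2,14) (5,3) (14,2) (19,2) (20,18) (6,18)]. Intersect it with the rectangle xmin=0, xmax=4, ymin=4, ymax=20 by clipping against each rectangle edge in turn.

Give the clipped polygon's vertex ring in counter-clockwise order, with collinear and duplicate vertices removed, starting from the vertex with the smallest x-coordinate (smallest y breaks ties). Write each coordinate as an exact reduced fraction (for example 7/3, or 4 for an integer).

Clipped polygon: [(2,14) (4,20/3) (4,16)]

1. After x ≥ 0: [(2,14) (5,3) (14,2) (19,2) (20,18) (6,18)]
2. After x ≤ 4: [(4,16) (2,14) (4,20/3)]
3. After y ≥ 4: [(4,16) (2,14) (4,20/3)]
4. After y ≤ 20: [(4,16) (2,14) (4,20/3)]
5. Canonical ring: [(2,14) (4,20/3) (4,16)]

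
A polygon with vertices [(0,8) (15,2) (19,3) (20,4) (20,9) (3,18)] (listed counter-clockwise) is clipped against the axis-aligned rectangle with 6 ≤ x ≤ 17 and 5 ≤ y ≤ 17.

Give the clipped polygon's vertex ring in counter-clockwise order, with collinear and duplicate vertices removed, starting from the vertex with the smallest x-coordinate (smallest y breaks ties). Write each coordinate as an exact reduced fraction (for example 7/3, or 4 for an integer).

1. After x ≥ 6: [(6,28/5) (15,2) (19,3) (20,4) (20,9) (6,279/17)]
2. After x ≤ 17: [(6,28/5) (15,2) (17,5/2) (17,180/17) (6,279/17)]
3. After y ≥ 5: [(6,28/5) (15/2,5) (17,5) (17,180/17) (6,279/17)]
4. After y ≤ 17: [(6,28/5) (15/2,5) (17,5) (17,180/17) (6,279/17)]
5. Canonical ring: [(6,28/5) (15/2,5) (17,5) (17,180/17) (6,279/17)]

Clipped polygon: [(6,28/5) (15/2,5) (17,5) (17,180/17) (6,279/17)]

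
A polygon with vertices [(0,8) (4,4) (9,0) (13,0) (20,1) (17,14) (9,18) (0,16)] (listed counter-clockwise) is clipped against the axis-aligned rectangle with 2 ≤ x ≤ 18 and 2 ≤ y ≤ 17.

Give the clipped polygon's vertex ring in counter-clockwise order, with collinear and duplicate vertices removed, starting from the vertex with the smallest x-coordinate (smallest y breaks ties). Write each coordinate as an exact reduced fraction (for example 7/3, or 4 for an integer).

Clipped polygon: [(2,6) (4,4) (13/2,2) (18,2) (18,29/3) (17,14) (11,17) (9/2,17) (2,148/9)]

1. After x ≥ 2: [(2,6) (4,4) (9,0) (13,0) (20,1) (17,14) (9,18) (2,148/9)]
2. After x ≤ 18: [(2,6) (4,4) (9,0) (13,0) (18,5/7) (18,29/3) (17,14) (9,18) (2,148/9)]
3. After y ≥ 2: [(2,6) (4,4) (13/2,2) (18,2) (18,29/3) (17,14) (9,18) (2,148/9)]
4. After y ≤ 17: [(2,6) (4,4) (13/2,2) (18,2) (18,29/3) (17,14) (11,17) (9/2,17) (2,148/9)]
5. Canonical ring: [(2,6) (4,4) (13/2,2) (18,2) (18,29/3) (17,14) (11,17) (9/2,17) (2,148/9)]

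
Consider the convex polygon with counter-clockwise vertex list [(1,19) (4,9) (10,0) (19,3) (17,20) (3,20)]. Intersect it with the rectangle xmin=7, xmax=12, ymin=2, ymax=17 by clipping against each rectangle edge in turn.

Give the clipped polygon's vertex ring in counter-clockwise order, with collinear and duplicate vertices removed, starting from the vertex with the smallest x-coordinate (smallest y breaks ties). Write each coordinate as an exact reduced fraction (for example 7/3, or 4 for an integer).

1. After x ≥ 7: [(7,9/2) (10,0) (19,3) (17,20) (7,20)]
2. After x ≤ 12: [(7,9/2) (10,0) (12,2/3) (12,20) (7,20)]
3. After y ≥ 2: [(7,9/2) (26/3,2) (12,2) (12,20) (7,20)]
4. After y ≤ 17: [(7,17) (7,9/2) (26/3,2) (12,2) (12,17)]
5. Canonical ring: [(7,9/2) (26/3,2) (12,2) (12,17) (7,17)]

Clipped polygon: [(7,9/2) (26/3,2) (12,2) (12,17) (7,17)]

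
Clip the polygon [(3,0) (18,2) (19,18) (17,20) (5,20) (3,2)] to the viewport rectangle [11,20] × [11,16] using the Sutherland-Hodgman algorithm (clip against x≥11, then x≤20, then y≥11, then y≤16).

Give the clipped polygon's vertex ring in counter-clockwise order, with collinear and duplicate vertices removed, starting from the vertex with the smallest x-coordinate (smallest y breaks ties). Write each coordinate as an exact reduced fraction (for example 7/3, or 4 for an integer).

Clipped polygon: [(11,11) (297/16,11) (151/8,16) (11,16)]

1. After x ≥ 11: [(11,16/15) (18,2) (19,18) (17,20) (11,20)]
2. After x ≤ 20: [(11,16/15) (18,2) (19,18) (17,20) (11,20)]
3. After y ≥ 11: [(11,11) (297/16,11) (19,18) (17,20) (11,20)]
4. After y ≤ 16: [(11,16) (11,11) (297/16,11) (151/8,16)]
5. Canonical ring: [(11,11) (297/16,11) (151/8,16) (11,16)]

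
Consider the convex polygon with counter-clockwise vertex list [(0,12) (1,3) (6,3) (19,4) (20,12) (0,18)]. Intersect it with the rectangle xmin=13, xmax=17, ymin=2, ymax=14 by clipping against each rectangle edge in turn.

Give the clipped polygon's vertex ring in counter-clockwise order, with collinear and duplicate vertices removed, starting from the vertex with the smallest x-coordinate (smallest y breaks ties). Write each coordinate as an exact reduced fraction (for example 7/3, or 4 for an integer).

1. After x ≥ 13: [(13,46/13) (19,4) (20,12) (13,141/10)]
2. After x ≤ 17: [(13,46/13) (17,50/13) (17,129/10) (13,141/10)]
3. After y ≥ 2: [(13,46/13) (17,50/13) (17,129/10) (13,141/10)]
4. After y ≤ 14: [(13,14) (13,46/13) (17,50/13) (17,129/10) (40/3,14)]
5. Canonical ring: [(13,46/13) (17,50/13) (17,129/10) (40/3,14) (13,14)]

Clipped polygon: [(13,46/13) (17,50/13) (17,129/10) (40/3,14) (13,14)]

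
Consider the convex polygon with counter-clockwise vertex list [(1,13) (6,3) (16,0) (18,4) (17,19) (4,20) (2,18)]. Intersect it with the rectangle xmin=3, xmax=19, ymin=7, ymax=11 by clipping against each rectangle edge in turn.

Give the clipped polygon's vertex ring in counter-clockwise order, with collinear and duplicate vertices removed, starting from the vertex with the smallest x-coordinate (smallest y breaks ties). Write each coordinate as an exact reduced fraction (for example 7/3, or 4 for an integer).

1. After x ≥ 3: [(3,9) (6,3) (16,0) (18,4) (17,19) (4,20) (3,19)]
2. After x ≤ 19: [(3,9) (6,3) (16,0) (18,4) (17,19) (4,20) (3,19)]
3. After y ≥ 7: [(3,9) (4,7) (89/5,7) (17,19) (4,20) (3,19)]
4. After y ≤ 11: [(3,11) (3,9) (4,7) (89/5,7) (263/15,11)]
5. Canonical ring: [(3,9) (4,7) (89/5,7) (263/15,11) (3,11)]

Clipped polygon: [(3,9) (4,7) (89/5,7) (263/15,11) (3,11)]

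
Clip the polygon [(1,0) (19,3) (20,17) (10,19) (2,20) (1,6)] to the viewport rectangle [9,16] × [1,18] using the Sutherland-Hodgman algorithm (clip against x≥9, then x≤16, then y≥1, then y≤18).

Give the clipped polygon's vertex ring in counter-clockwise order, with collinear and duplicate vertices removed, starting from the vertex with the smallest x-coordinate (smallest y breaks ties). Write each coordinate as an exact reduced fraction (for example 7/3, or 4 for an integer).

1. After x ≥ 9: [(9,4/3) (19,3) (20,17) (10,19) (9,153/8)]
2. After x ≤ 16: [(9,4/3) (16,5/2) (16,89/5) (10,19) (9,153/8)]
3. After y ≥ 1: [(9,4/3) (16,5/2) (16,89/5) (10,19) (9,153/8)]
4. After y ≤ 18: [(9,18) (9,4/3) (16,5/2) (16,89/5) (15,18)]
5. Canonical ring: [(9,4/3) (16,5/2) (16,89/5) (15,18) (9,18)]

Clipped polygon: [(9,4/3) (16,5/2) (16,89/5) (15,18) (9,18)]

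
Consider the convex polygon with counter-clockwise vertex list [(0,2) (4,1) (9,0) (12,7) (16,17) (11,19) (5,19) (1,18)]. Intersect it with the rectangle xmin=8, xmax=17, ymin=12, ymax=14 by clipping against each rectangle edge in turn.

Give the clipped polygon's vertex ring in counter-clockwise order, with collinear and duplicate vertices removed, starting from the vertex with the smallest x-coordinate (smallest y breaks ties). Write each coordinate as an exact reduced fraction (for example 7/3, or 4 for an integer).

Clipped polygon: [(8,12) (14,12) (74/5,14) (8,14)]

1. After x ≥ 8: [(8,1/5) (9,0) (12,7) (16,17) (11,19) (8,19)]
2. After x ≤ 17: [(8,1/5) (9,0) (12,7) (16,17) (11,19) (8,19)]
3. After y ≥ 12: [(8,12) (14,12) (16,17) (11,19) (8,19)]
4. After y ≤ 14: [(8,14) (8,12) (14,12) (74/5,14)]
5. Canonical ring: [(8,12) (14,12) (74/5,14) (8,14)]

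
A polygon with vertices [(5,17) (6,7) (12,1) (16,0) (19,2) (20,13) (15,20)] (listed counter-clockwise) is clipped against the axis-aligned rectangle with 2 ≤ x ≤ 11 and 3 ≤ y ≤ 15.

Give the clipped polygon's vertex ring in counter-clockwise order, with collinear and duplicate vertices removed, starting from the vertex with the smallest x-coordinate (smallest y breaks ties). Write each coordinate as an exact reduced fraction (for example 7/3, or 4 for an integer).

Clipped polygon: [(26/5,15) (6,7) (10,3) (11,3) (11,15)]

1. After x ≥ 2: [(5,17) (6,7) (12,1) (16,0) (19,2) (20,13) (15,20)]
2. After x ≤ 11: [(11,94/5) (5,17) (6,7) (11,2)]
3. After y ≥ 3: [(11,3) (11,94/5) (5,17) (6,7) (10,3)]
4. After y ≤ 15: [(11,3) (11,15) (26/5,15) (6,7) (10,3)]
5. Canonical ring: [(26/5,15) (6,7) (10,3) (11,3) (11,15)]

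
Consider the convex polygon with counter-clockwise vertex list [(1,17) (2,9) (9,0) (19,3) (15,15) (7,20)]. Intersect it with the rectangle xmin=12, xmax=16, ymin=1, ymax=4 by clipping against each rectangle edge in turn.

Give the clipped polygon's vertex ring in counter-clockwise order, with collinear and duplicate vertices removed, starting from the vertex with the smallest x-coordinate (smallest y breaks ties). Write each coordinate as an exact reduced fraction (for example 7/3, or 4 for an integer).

1. After x ≥ 12: [(12,9/10) (19,3) (15,15) (12,135/8)]
2. After x ≤ 16: [(12,9/10) (16,21/10) (16,12) (15,15) (12,135/8)]
3. After y ≥ 1: [(12,1) (37/3,1) (16,21/10) (16,12) (15,15) (12,135/8)]
4. After y ≤ 4: [(12,4) (12,1) (37/3,1) (16,21/10) (16,4)]
5. Canonical ring: [(12,1) (37/3,1) (16,21/10) (16,4) (12,4)]

Clipped polygon: [(12,1) (37/3,1) (16,21/10) (16,4) (12,4)]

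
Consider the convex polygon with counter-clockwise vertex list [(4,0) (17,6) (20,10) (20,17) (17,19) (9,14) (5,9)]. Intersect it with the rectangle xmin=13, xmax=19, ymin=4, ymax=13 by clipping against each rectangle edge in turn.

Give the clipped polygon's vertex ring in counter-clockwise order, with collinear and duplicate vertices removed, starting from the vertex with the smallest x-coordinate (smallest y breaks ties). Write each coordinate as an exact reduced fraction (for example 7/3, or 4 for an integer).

Clipped polygon: [(13,54/13) (17,6) (19,26/3) (19,13) (13,13)]

1. After x ≥ 13: [(13,54/13) (17,6) (20,10) (20,17) (17,19) (13,33/2)]
2. After x ≤ 19: [(13,54/13) (17,6) (19,26/3) (19,53/3) (17,19) (13,33/2)]
3. After y ≥ 4: [(13,54/13) (17,6) (19,26/3) (19,53/3) (17,19) (13,33/2)]
4. After y ≤ 13: [(13,13) (13,54/13) (17,6) (19,26/3) (19,13)]
5. Canonical ring: [(13,54/13) (17,6) (19,26/3) (19,13) (13,13)]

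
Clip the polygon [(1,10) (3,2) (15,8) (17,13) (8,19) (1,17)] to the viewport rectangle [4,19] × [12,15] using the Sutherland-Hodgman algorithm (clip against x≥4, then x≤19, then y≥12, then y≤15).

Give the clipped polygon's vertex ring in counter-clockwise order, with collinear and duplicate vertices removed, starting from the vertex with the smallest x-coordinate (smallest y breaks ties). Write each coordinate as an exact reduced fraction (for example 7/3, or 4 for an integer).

1. After x ≥ 4: [(4,5/2) (15,8) (17,13) (8,19) (4,125/7)]
2. After x ≤ 19: [(4,5/2) (15,8) (17,13) (8,19) (4,125/7)]
3. After y ≥ 12: [(4,12) (83/5,12) (17,13) (8,19) (4,125/7)]
4. After y ≤ 15: [(4,15) (4,12) (83/5,12) (17,13) (14,15)]
5. Canonical ring: [(4,12) (83/5,12) (17,13) (14,15) (4,15)]

Clipped polygon: [(4,12) (83/5,12) (17,13) (14,15) (4,15)]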